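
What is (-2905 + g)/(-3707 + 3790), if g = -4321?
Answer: -7226/83 ≈ -87.060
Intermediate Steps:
(-2905 + g)/(-3707 + 3790) = (-2905 - 4321)/(-3707 + 3790) = -7226/83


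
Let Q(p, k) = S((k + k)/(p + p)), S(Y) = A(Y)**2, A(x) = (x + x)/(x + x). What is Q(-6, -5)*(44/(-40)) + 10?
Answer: 89/10 ≈ 8.9000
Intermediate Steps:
A(x) = 1 (A(x) = (2*x)/((2*x)) = (2*x)*(1/(2*x)) = 1)
S(Y) = 1 (S(Y) = 1**2 = 1)
Q(p, k) = 1
Q(-6, -5)*(44/(-40)) + 10 = 1*(44/(-40)) + 10 = 1*(44*(-1/40)) + 10 = 1*(-11/10) + 10 = -11/10 + 10 = 89/10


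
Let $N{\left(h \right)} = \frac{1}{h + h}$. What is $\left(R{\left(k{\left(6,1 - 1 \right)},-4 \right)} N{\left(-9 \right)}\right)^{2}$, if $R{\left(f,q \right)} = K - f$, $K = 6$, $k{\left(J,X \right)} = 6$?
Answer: $0$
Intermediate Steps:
$N{\left(h \right)} = \frac{1}{2 h}$
$R{\left(f,q \right)} = 6 - f$
$\left(R{\left(k{\left(6,1 - 1 \right)},-4 \right)} N{\left(-9 \right)}\right)^{2} = \left(\left(6 - 6\right) \frac{1}{2 \left(-9\right)}\right)^{2} = \left(\left(6 - 6\right) \frac{1}{2} \left(- \frac{1}{9}\right)\right)^{2} = \left(0 \left(- \frac{1}{18}\right)\right)^{2} = 0^{2} = 0$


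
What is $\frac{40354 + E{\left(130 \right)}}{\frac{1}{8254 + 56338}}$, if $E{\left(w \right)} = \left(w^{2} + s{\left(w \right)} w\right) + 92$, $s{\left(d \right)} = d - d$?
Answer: $3704092832$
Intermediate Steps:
$s{\left(d \right)} = 0$
$E{\left(w \right)} = 92 + w^{2}$ ($E{\left(w \right)} = \left(w^{2} + 0 w\right) + 92 = \left(w^{2} + 0\right) + 92 = w^{2} + 92 = 92 + w^{2}$)
$\frac{40354 + E{\left(130 \right)}}{\frac{1}{8254 + 56338}} = \frac{40354 + \left(92 + 130^{2}\right)}{\frac{1}{8254 + 56338}} = \frac{40354 + \left(92 + 16900\right)}{\frac{1}{64592}} = \left(40354 + 16992\right) \frac{1}{\frac{1}{64592}} = 57346 \cdot 64592 = 3704092832$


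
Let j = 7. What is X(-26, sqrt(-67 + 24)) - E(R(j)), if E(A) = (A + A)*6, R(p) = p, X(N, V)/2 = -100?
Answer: -284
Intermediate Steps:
X(N, V) = -200 (X(N, V) = 2*(-100) = -200)
E(A) = 12*A (E(A) = (2*A)*6 = 12*A)
X(-26, sqrt(-67 + 24)) - E(R(j)) = -200 - 12*7 = -200 - 1*84 = -200 - 84 = -284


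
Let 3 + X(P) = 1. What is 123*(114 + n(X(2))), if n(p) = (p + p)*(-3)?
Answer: 15498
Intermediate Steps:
X(P) = -2 (X(P) = -3 + 1 = -2)
n(p) = -6*p (n(p) = (2*p)*(-3) = -6*p)
123*(114 + n(X(2))) = 123*(114 - 6*(-2)) = 123*(114 + 12) = 123*126 = 15498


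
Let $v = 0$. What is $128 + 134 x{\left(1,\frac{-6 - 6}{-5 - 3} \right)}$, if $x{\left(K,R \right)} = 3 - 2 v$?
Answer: $530$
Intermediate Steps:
$x{\left(K,R \right)} = 3$ ($x{\left(K,R \right)} = 3 - 0 = 3 + 0 = 3$)
$128 + 134 x{\left(1,\frac{-6 - 6}{-5 - 3} \right)} = 128 + 134 \cdot 3 = 128 + 402 = 530$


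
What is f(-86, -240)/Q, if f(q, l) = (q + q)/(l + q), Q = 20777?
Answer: 86/3386651 ≈ 2.5394e-5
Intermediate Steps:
f(q, l) = 2*q/(l + q) (f(q, l) = (2*q)/(l + q) = 2*q/(l + q))
f(-86, -240)/Q = (2*(-86)/(-240 - 86))/20777 = (2*(-86)/(-326))*(1/20777) = (2*(-86)*(-1/326))*(1/20777) = (86/163)*(1/20777) = 86/3386651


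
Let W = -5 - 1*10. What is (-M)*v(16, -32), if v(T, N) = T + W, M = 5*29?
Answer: -145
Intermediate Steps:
W = -15 (W = -5 - 10 = -15)
M = 145
v(T, N) = -15 + T (v(T, N) = T - 15 = -15 + T)
(-M)*v(16, -32) = (-1*145)*(-15 + 16) = -145*1 = -145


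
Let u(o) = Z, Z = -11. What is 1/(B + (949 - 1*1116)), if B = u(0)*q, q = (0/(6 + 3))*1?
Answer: -1/167 ≈ -0.0059880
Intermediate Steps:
u(o) = -11
q = 0 (q = (0/9)*1 = (0*(⅑))*1 = 0*1 = 0)
B = 0 (B = -11*0 = 0)
1/(B + (949 - 1*1116)) = 1/(0 + (949 - 1*1116)) = 1/(0 + (949 - 1116)) = 1/(0 - 167) = 1/(-167) = -1/167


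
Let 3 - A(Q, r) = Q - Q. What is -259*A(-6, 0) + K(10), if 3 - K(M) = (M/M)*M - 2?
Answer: -782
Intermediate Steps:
A(Q, r) = 3 (A(Q, r) = 3 - (Q - Q) = 3 - 1*0 = 3 + 0 = 3)
K(M) = 5 - M (K(M) = 3 - ((M/M)*M - 2) = 3 - (1*M - 2) = 3 - (M - 2) = 3 - (-2 + M) = 3 + (2 - M) = 5 - M)
-259*A(-6, 0) + K(10) = -259*3 + (5 - 1*10) = -777 + (5 - 10) = -777 - 5 = -782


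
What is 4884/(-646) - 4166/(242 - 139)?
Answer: -1597144/33269 ≈ -48.007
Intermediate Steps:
4884/(-646) - 4166/(242 - 139) = 4884*(-1/646) - 4166/103 = -2442/323 - 4166*1/103 = -2442/323 - 4166/103 = -1597144/33269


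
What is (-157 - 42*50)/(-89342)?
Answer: 2257/89342 ≈ 0.025262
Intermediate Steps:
(-157 - 42*50)/(-89342) = (-157 - 2100)*(-1/89342) = -2257*(-1/89342) = 2257/89342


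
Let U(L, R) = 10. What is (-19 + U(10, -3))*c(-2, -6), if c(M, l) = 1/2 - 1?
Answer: 9/2 ≈ 4.5000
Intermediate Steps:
c(M, l) = -½ (c(M, l) = ½ - 1 = -½)
(-19 + U(10, -3))*c(-2, -6) = (-19 + 10)*(-½) = -9*(-½) = 9/2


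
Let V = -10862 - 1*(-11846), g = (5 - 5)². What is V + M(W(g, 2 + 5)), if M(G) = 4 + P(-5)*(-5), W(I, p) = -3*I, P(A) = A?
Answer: 1013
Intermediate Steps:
g = 0 (g = 0² = 0)
V = 984 (V = -10862 + 11846 = 984)
M(G) = 29 (M(G) = 4 - 5*(-5) = 4 + 25 = 29)
V + M(W(g, 2 + 5)) = 984 + 29 = 1013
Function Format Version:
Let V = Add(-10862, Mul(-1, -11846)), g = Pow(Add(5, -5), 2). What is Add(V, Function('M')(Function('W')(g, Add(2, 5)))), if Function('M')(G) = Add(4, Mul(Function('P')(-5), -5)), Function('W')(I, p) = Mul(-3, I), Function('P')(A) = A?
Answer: 1013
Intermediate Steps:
g = 0 (g = Pow(0, 2) = 0)
V = 984 (V = Add(-10862, 11846) = 984)
Function('M')(G) = 29 (Function('M')(G) = Add(4, Mul(-5, -5)) = Add(4, 25) = 29)
Add(V, Function('M')(Function('W')(g, Add(2, 5)))) = Add(984, 29) = 1013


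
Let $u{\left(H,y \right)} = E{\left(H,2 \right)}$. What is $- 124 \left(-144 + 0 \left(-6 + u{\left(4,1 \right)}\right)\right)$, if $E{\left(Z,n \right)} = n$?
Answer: $17856$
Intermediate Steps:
$u{\left(H,y \right)} = 2$
$- 124 \left(-144 + 0 \left(-6 + u{\left(4,1 \right)}\right)\right) = - 124 \left(-144 + 0 \left(-6 + 2\right)\right) = - 124 \left(-144 + 0 \left(-4\right)\right) = - 124 \left(-144 + 0\right) = \left(-124\right) \left(-144\right) = 17856$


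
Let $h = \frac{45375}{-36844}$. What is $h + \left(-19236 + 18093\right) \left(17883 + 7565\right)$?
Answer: $- \frac{1071683831391}{36844} \approx -2.9087 \cdot 10^{7}$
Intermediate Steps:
$h = - \frac{45375}{36844}$ ($h = 45375 \left(- \frac{1}{36844}\right) = - \frac{45375}{36844} \approx -1.2315$)
$h + \left(-19236 + 18093\right) \left(17883 + 7565\right) = - \frac{45375}{36844} + \left(-19236 + 18093\right) \left(17883 + 7565\right) = - \frac{45375}{36844} - 29087064 = - \frac{1071683831391}{36844}$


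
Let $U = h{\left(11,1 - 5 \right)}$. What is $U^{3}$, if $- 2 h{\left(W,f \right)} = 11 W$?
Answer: $- \frac{1771561}{8} \approx -2.2145 \cdot 10^{5}$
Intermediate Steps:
$h{\left(W,f \right)} = - \frac{11 W}{2}$
$U = - \frac{121}{2}$ ($U = \left(- \frac{11}{2}\right) 11 = - \frac{121}{2} \approx -60.5$)
$U^{3} = \left(- \frac{121}{2}\right)^{3} = - \frac{1771561}{8}$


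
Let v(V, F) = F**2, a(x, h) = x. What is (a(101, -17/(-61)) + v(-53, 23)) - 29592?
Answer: -28962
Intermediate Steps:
(a(101, -17/(-61)) + v(-53, 23)) - 29592 = (101 + 23**2) - 29592 = (101 + 529) - 29592 = 630 - 29592 = -28962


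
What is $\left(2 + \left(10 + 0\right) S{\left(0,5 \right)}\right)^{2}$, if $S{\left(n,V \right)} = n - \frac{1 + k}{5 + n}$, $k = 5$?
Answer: $100$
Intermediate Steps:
$S{\left(n,V \right)} = n - \frac{6}{5 + n}$ ($S{\left(n,V \right)} = n - \frac{1 + 5}{5 + n} = n - \frac{6}{5 + n}$)
$\left(2 + \left(10 + 0\right) S{\left(0,5 \right)}\right)^{2} = \left(2 + \left(10 + 0\right) \frac{-6 + 0^{2} + 5 \cdot 0}{5 + 0}\right)^{2} = \left(2 + 10 \frac{-6 + 0 + 0}{5}\right)^{2} = \left(2 + 10 \cdot \frac{1}{5} \left(-6\right)\right)^{2} = \left(2 + 10 \left(- \frac{6}{5}\right)\right)^{2} = \left(2 - 12\right)^{2} = \left(-10\right)^{2} = 100$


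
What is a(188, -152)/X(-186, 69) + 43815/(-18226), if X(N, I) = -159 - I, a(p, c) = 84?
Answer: -960067/346294 ≈ -2.7724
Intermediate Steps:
a(188, -152)/X(-186, 69) + 43815/(-18226) = 84/(-159 - 1*69) + 43815/(-18226) = 84/(-159 - 69) + 43815*(-1/18226) = 84/(-228) - 43815/18226 = 84*(-1/228) - 43815/18226 = -7/19 - 43815/18226 = -960067/346294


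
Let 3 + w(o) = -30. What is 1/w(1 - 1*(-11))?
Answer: -1/33 ≈ -0.030303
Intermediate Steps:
w(o) = -33 (w(o) = -3 - 30 = -33)
1/w(1 - 1*(-11)) = 1/(-33) = -1/33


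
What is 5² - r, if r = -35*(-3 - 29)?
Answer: -1095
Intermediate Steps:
r = 1120 (r = -35*(-32) = 1120)
5² - r = 5² - 1*1120 = 25 - 1120 = -1095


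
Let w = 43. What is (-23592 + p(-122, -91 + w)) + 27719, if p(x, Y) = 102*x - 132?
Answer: -8449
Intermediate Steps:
p(x, Y) = -132 + 102*x
(-23592 + p(-122, -91 + w)) + 27719 = (-23592 + (-132 + 102*(-122))) + 27719 = (-23592 + (-132 - 12444)) + 27719 = (-23592 - 12576) + 27719 = -36168 + 27719 = -8449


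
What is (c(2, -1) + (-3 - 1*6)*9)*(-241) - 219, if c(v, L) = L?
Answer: 19543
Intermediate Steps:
(c(2, -1) + (-3 - 1*6)*9)*(-241) - 219 = (-1 + (-3 - 1*6)*9)*(-241) - 219 = (-1 + (-3 - 6)*9)*(-241) - 219 = (-1 - 9*9)*(-241) - 219 = (-1 - 81)*(-241) - 219 = -82*(-241) - 219 = 19762 - 219 = 19543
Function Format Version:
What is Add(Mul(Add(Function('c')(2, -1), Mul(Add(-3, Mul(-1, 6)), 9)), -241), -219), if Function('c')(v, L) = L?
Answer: 19543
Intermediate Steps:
Add(Mul(Add(Function('c')(2, -1), Mul(Add(-3, Mul(-1, 6)), 9)), -241), -219) = Add(Mul(Add(-1, Mul(Add(-3, Mul(-1, 6)), 9)), -241), -219) = Add(Mul(Add(-1, Mul(Add(-3, -6), 9)), -241), -219) = Add(Mul(Add(-1, Mul(-9, 9)), -241), -219) = Add(Mul(Add(-1, -81), -241), -219) = Add(Mul(-82, -241), -219) = Add(19762, -219) = 19543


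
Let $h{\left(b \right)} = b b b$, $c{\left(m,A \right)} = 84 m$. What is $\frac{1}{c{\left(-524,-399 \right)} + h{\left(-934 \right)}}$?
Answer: $- \frac{1}{814824520} \approx -1.2273 \cdot 10^{-9}$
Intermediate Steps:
$h{\left(b \right)} = b^{3}$ ($h{\left(b \right)} = b^{2} b = b^{3}$)
$\frac{1}{c{\left(-524,-399 \right)} + h{\left(-934 \right)}} = \frac{1}{84 \left(-524\right) + \left(-934\right)^{3}} = \frac{1}{-44016 - 814780504} = \frac{1}{-814824520} = - \frac{1}{814824520}$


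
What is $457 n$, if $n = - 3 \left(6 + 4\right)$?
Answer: $-13710$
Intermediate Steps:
$n = -30$ ($n = \left(-3\right) 10 = -30$)
$457 n = 457 \left(-30\right) = -13710$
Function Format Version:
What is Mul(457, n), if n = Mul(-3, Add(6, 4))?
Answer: -13710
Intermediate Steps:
n = -30 (n = Mul(-3, 10) = -30)
Mul(457, n) = Mul(457, -30) = -13710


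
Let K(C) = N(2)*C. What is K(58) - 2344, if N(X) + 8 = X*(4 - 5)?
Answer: -2924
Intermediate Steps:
N(X) = -8 - X (N(X) = -8 + X*(4 - 5) = -8 + X*(-1) = -8 - X)
K(C) = -10*C (K(C) = (-8 - 1*2)*C = (-8 - 2)*C = -10*C)
K(58) - 2344 = -10*58 - 2344 = -580 - 2344 = -2924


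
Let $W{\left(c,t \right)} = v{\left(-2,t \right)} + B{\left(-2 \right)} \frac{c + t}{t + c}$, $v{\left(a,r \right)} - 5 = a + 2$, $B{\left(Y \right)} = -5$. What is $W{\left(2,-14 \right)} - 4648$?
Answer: $-4648$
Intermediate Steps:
$v{\left(a,r \right)} = 7 + a$ ($v{\left(a,r \right)} = 5 + \left(a + 2\right) = 5 + \left(2 + a\right) = 7 + a$)
$W{\left(c,t \right)} = 0$ ($W{\left(c,t \right)} = \left(7 - 2\right) - 5 \frac{c + t}{t + c} = 5 - 5 \frac{c + t}{c + t} = 5 - 5 = 0$)
$W{\left(2,-14 \right)} - 4648 = 0 - 4648 = -4648$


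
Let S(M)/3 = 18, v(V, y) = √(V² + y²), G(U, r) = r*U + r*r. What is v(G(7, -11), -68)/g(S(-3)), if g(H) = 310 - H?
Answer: √410/64 ≈ 0.31638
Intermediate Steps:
G(U, r) = r² + U*r (G(U, r) = U*r + r² = r² + U*r)
S(M) = 54 (S(M) = 3*18 = 54)
v(G(7, -11), -68)/g(S(-3)) = √((-11*(7 - 11))² + (-68)²)/(310 - 1*54) = √((-11*(-4))² + 4624)/(310 - 54) = √(44² + 4624)/256 = √(1936 + 4624)*(1/256) = √6560*(1/256) = (4*√410)*(1/256) = √410/64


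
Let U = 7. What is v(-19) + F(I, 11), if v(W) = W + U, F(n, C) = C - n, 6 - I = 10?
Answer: 3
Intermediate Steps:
I = -4 (I = 6 - 1*10 = 6 - 10 = -4)
v(W) = 7 + W (v(W) = W + 7 = 7 + W)
v(-19) + F(I, 11) = (7 - 19) + (11 - 1*(-4)) = -12 + (11 + 4) = -12 + 15 = 3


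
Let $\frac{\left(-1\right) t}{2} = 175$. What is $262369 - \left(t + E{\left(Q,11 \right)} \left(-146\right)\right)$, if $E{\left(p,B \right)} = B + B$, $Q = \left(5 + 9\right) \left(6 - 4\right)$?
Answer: $265931$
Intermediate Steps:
$t = -350$ ($t = \left(-2\right) 175 = -350$)
$Q = 28$ ($Q = 14 \cdot 2 = 28$)
$E{\left(p,B \right)} = 2 B$
$262369 - \left(t + E{\left(Q,11 \right)} \left(-146\right)\right) = 262369 - \left(-350 + 2 \cdot 11 \left(-146\right)\right) = 262369 - \left(-350 + 22 \left(-146\right)\right) = 262369 - \left(-350 - 3212\right) = 262369 - -3562 = 262369 + 3562 = 265931$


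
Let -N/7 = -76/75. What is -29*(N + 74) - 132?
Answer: -186278/75 ≈ -2483.7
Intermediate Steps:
N = 532/75 (N = -(-532)/75 = -7*(-76/75) = 532/75 ≈ 7.0933)
-29*(N + 74) - 132 = -29*(532/75 + 74) - 132 = -29*6082/75 - 132 = -176378/75 - 132 = -186278/75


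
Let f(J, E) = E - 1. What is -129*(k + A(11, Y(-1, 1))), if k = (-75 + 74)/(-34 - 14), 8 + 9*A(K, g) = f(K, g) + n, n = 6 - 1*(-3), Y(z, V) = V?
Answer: -817/48 ≈ -17.021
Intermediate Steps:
f(J, E) = -1 + E
n = 9 (n = 6 + 3 = 9)
A(K, g) = g/9 (A(K, g) = -8/9 + ((-1 + g) + 9)/9 = -8/9 + (8 + g)/9 = -8/9 + (8/9 + g/9) = g/9)
k = 1/48 (k = -1/(-48) = -1*(-1/48) = 1/48 ≈ 0.020833)
-129*(k + A(11, Y(-1, 1))) = -129*(1/48 + (⅑)*1) = -129*(1/48 + ⅑) = -129*19/144 = -817/48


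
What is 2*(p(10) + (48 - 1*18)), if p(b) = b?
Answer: 80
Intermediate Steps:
2*(p(10) + (48 - 1*18)) = 2*(10 + (48 - 1*18)) = 2*(10 + (48 - 18)) = 2*(10 + 30) = 2*40 = 80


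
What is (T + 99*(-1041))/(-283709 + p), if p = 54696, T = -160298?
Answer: 4969/4321 ≈ 1.1500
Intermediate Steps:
(T + 99*(-1041))/(-283709 + p) = (-160298 + 99*(-1041))/(-283709 + 54696) = (-160298 - 103059)/(-229013) = -263357*(-1/229013) = 4969/4321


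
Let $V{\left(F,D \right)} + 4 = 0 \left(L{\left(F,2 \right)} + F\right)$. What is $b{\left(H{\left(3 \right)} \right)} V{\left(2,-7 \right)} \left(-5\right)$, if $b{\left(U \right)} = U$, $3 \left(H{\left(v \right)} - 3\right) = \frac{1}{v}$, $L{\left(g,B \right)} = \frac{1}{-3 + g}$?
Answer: $\frac{560}{9} \approx 62.222$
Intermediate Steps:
$V{\left(F,D \right)} = -4$ ($V{\left(F,D \right)} = -4 + 0 \left(\frac{1}{-3 + F} + F\right) = -4 + 0 \left(F + \frac{1}{-3 + F}\right) = -4 + 0 = -4$)
$H{\left(v \right)} = 3 + \frac{1}{3 v}$
$b{\left(H{\left(3 \right)} \right)} V{\left(2,-7 \right)} \left(-5\right) = \left(3 + \frac{1}{3 \cdot 3}\right) \left(\left(-4\right) \left(-5\right)\right) = \left(3 + \frac{1}{3} \cdot \frac{1}{3}\right) 20 = \left(3 + \frac{1}{9}\right) 20 = \frac{28}{9} \cdot 20 = \frac{560}{9}$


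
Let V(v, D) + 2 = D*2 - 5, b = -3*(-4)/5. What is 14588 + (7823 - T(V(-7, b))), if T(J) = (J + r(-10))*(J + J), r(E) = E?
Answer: 558933/25 ≈ 22357.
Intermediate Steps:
b = 12/5 (b = 12*(1/5) = 12/5 ≈ 2.4000)
V(v, D) = -7 + 2*D (V(v, D) = -2 + (D*2 - 5) = -2 + (2*D - 5) = -2 + (-5 + 2*D) = -7 + 2*D)
T(J) = 2*J*(-10 + J) (T(J) = (J - 10)*(J + J) = (-10 + J)*(2*J) = 2*J*(-10 + J))
14588 + (7823 - T(V(-7, b))) = 14588 + (7823 - 2*(-7 + 2*(12/5))*(-10 + (-7 + 2*(12/5)))) = 14588 + (7823 - 2*(-7 + 24/5)*(-10 + (-7 + 24/5))) = 14588 + (7823 - 2*(-11)*(-10 - 11/5)/5) = 14588 + (7823 - 2*(-11)*(-61)/(5*5)) = 14588 + (7823 - 1*1342/25) = 14588 + (7823 - 1342/25) = 14588 + 194233/25 = 558933/25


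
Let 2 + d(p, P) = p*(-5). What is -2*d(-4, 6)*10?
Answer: -360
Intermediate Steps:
d(p, P) = -2 - 5*p (d(p, P) = -2 + p*(-5) = -2 - 5*p)
-2*d(-4, 6)*10 = -2*(-2 - 5*(-4))*10 = -2*(-2 + 20)*10 = -2*18*10 = -36*10 = -360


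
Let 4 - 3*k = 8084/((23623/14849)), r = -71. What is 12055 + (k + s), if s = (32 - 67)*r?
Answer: 303496812/23623 ≈ 12848.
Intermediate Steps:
s = 2485 (s = (32 - 67)*(-71) = -35*(-71) = 2485)
k = -39981608/23623 (k = 4/3 - 8084/(3*(23623/14849)) = 4/3 - 8084/(3*(23623*(1/14849))) = 4/3 - 8084/(3*23623/14849) = 4/3 - 8084*14849/(3*23623) = 4/3 - 1/3*120039316/23623 = 4/3 - 120039316/70869 = -39981608/23623 ≈ -1692.5)
12055 + (k + s) = 12055 + (-39981608/23623 + 2485) = 12055 + 18721547/23623 = 303496812/23623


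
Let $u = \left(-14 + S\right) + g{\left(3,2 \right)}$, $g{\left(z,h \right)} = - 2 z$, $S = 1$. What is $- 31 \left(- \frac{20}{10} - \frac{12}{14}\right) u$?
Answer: $- \frac{11780}{7} \approx -1682.9$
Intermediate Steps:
$u = -19$ ($u = \left(-14 + 1\right) - 6 = -13 - 6 = -19$)
$- 31 \left(- \frac{20}{10} - \frac{12}{14}\right) u = - 31 \left(- \frac{20}{10} - \frac{12}{14}\right) \left(-19\right) = - 31 \left(\left(-20\right) \frac{1}{10} - \frac{6}{7}\right) \left(-19\right) = - 31 \left(-2 - \frac{6}{7}\right) \left(-19\right) = \left(-31\right) \left(- \frac{20}{7}\right) \left(-19\right) = \frac{620}{7} \left(-19\right) = - \frac{11780}{7}$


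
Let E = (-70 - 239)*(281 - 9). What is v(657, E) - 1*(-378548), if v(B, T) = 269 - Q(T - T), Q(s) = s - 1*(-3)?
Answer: 378814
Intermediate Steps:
E = -84048 (E = -309*272 = -84048)
Q(s) = 3 + s (Q(s) = s + 3 = 3 + s)
v(B, T) = 266 (v(B, T) = 269 - (3 + (T - T)) = 269 - (3 + 0) = 269 - 1*3 = 269 - 3 = 266)
v(657, E) - 1*(-378548) = 266 - 1*(-378548) = 266 + 378548 = 378814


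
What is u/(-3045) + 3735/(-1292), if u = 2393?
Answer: -14464831/3934140 ≈ -3.6767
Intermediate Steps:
u/(-3045) + 3735/(-1292) = 2393/(-3045) + 3735/(-1292) = 2393*(-1/3045) + 3735*(-1/1292) = -2393/3045 - 3735/1292 = -14464831/3934140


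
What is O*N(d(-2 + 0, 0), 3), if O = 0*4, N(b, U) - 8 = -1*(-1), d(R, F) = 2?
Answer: 0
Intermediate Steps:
N(b, U) = 9 (N(b, U) = 8 - 1*(-1) = 8 + 1 = 9)
O = 0
O*N(d(-2 + 0, 0), 3) = 0*9 = 0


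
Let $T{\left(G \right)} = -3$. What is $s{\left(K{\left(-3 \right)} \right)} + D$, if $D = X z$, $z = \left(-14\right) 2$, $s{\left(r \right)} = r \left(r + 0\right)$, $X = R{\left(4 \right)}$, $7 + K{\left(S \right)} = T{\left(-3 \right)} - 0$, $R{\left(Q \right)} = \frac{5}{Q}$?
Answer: $65$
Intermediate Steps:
$K{\left(S \right)} = -10$ ($K{\left(S \right)} = -7 - 3 = -10$)
$X = \frac{5}{4} \approx 1.25$
$s{\left(r \right)} = r^{2}$ ($s{\left(r \right)} = r r = r^{2}$)
$z = -28$
$D = -35$ ($D = \frac{5}{4} \left(-28\right) = -35$)
$s{\left(K{\left(-3 \right)} \right)} + D = \left(-10\right)^{2} - 35 = 100 - 35 = 65$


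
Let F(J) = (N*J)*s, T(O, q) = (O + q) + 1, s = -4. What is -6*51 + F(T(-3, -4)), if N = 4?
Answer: -210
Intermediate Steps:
T(O, q) = 1 + O + q
F(J) = -16*J (F(J) = (4*J)*(-4) = -16*J)
-6*51 + F(T(-3, -4)) = -6*51 - 16*(1 - 3 - 4) = -306 - 16*(-6) = -306 + 96 = -210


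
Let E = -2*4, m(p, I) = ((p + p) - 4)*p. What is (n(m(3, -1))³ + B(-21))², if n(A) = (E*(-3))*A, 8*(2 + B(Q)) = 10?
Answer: 142657535508489/16 ≈ 8.9161e+12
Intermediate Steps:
m(p, I) = p*(-4 + 2*p) (m(p, I) = (2*p - 4)*p = (-4 + 2*p)*p = p*(-4 + 2*p))
E = -8
B(Q) = -¾ (B(Q) = -2 + (⅛)*10 = -2 + 5/4 = -¾)
n(A) = 24*A (n(A) = (-8*(-3))*A = 24*A)
(n(m(3, -1))³ + B(-21))² = ((24*(2*3*(-2 + 3)))³ - ¾)² = ((24*(2*3*1))³ - ¾)² = ((24*6)³ - ¾)² = (144³ - ¾)² = (2985984 - ¾)² = (11943933/4)² = 142657535508489/16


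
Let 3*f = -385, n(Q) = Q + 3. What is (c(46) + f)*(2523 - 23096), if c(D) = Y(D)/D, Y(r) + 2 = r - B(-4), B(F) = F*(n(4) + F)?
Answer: 180445783/69 ≈ 2.6152e+6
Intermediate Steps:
n(Q) = 3 + Q
B(F) = F*(7 + F) (B(F) = F*((3 + 4) + F) = F*(7 + F))
Y(r) = 10 + r (Y(r) = -2 + (r - (-4)*(7 - 4)) = -2 + (r - (-4)*3) = -2 + (r - 1*(-12)) = -2 + (r + 12) = -2 + (12 + r) = 10 + r)
f = -385/3 (f = (⅓)*(-385) = -385/3 ≈ -128.33)
c(D) = (10 + D)/D
(c(46) + f)*(2523 - 23096) = ((10 + 46)/46 - 385/3)*(2523 - 23096) = ((1/46)*56 - 385/3)*(-20573) = (28/23 - 385/3)*(-20573) = -8771/69*(-20573) = 180445783/69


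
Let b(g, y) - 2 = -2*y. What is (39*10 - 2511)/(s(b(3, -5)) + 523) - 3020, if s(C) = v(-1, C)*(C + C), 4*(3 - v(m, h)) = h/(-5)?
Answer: -9212545/3047 ≈ -3023.5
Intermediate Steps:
b(g, y) = 2 - 2*y
v(m, h) = 3 + h/20 (v(m, h) = 3 - h/(4*(-5)) = 3 - h*(-1)/(4*5) = 3 - (-1)*h/20 = 3 + h/20)
s(C) = 2*C*(3 + C/20) (s(C) = (3 + C/20)*(C + C) = (3 + C/20)*(2*C) = 2*C*(3 + C/20))
(39*10 - 2511)/(s(b(3, -5)) + 523) - 3020 = (39*10 - 2511)/((2 - 2*(-5))*(60 + (2 - 2*(-5)))/10 + 523) - 3020 = (390 - 2511)/((2 + 10)*(60 + (2 + 10))/10 + 523) - 3020 = -2121/((⅒)*12*(60 + 12) + 523) - 3020 = -2121/((⅒)*12*72 + 523) - 3020 = -2121/(432/5 + 523) - 3020 = -2121/3047/5 - 3020 = -2121*5/3047 - 3020 = -10605/3047 - 3020 = -9212545/3047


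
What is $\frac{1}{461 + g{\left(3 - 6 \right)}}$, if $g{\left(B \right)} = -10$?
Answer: $\frac{1}{451} \approx 0.0022173$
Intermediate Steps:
$\frac{1}{461 + g{\left(3 - 6 \right)}} = \frac{1}{461 - 10} = \frac{1}{451}$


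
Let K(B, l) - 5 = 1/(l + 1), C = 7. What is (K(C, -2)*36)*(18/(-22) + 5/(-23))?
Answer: -37728/253 ≈ -149.12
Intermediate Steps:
K(B, l) = 5 + 1/(1 + l) (K(B, l) = 5 + 1/(l + 1) = 5 + 1/(1 + l))
(K(C, -2)*36)*(18/(-22) + 5/(-23)) = (((6 + 5*(-2))/(1 - 2))*36)*(18/(-22) + 5/(-23)) = (((6 - 10)/(-1))*36)*(18*(-1/22) + 5*(-1/23)) = (-1*(-4)*36)*(-9/11 - 5/23) = (4*36)*(-262/253) = 144*(-262/253) = -37728/253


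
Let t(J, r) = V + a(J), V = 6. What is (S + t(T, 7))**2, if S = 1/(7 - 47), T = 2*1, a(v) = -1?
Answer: 39601/1600 ≈ 24.751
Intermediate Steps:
T = 2
S = -1/40 (S = 1/(-40) = -1/40 ≈ -0.025000)
t(J, r) = 5 (t(J, r) = 6 - 1 = 5)
(S + t(T, 7))**2 = (-1/40 + 5)**2 = (199/40)**2 = 39601/1600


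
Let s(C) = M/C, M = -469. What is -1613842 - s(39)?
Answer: -62939369/39 ≈ -1.6138e+6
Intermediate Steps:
s(C) = -469/C
-1613842 - s(39) = -1613842 - (-469)/39 = -1613842 - 1*(-469/39) = -1613842 + 469/39 = -62939369/39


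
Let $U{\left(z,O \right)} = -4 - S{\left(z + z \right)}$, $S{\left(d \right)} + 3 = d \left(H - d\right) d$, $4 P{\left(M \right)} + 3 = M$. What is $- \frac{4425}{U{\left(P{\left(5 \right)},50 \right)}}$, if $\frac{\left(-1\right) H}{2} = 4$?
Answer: $- \frac{4425}{8} \approx -553.13$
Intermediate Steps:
$H = -8$ ($H = \left(-2\right) 4 = -8$)
$P{\left(M \right)} = - \frac{3}{4} + \frac{M}{4}$
$S{\left(d \right)} = -3 + d^{2} \left(-8 - d\right)$ ($S{\left(d \right)} = -3 + d \left(-8 - d\right) d = -3 + d^{2} \left(-8 - d\right)$)
$U{\left(z,O \right)} = -1 + 8 z^{3} + 32 z^{2}$ ($U{\left(z,O \right)} = -4 - \left(-3 - \left(z + z\right)^{3} - 8 \left(z + z\right)^{2}\right) = -4 - \left(-3 - \left(2 z\right)^{3} - 8 \left(2 z\right)^{2}\right) = -4 - \left(-3 - 8 z^{3} - 8 \cdot 4 z^{2}\right) = -4 - \left(-3 - 8 z^{3} - 32 z^{2}\right) = -4 - \left(-3 - 32 z^{2} - 8 z^{3}\right) = -4 + \left(3 + 8 z^{3} + 32 z^{2}\right) = -1 + 8 z^{3} + 32 z^{2}$)
$- \frac{4425}{U{\left(P{\left(5 \right)},50 \right)}} = - \frac{4425}{-1 + 8 \left(- \frac{3}{4} + \frac{1}{4} \cdot 5\right)^{3} + 32 \left(- \frac{3}{4} + \frac{1}{4} \cdot 5\right)^{2}} = - \frac{4425}{-1 + 8 \left(- \frac{3}{4} + \frac{5}{4}\right)^{3} + 32 \left(- \frac{3}{4} + \frac{5}{4}\right)^{2}} = - \frac{4425}{-1 + \frac{8}{8} + \frac{32}{4}} = - \frac{4425}{-1 + 8 \cdot \frac{1}{8} + 32 \cdot \frac{1}{4}} = - \frac{4425}{-1 + 1 + 8} = - \frac{4425}{8}$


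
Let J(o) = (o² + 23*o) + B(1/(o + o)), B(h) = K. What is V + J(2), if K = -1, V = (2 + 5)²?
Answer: 98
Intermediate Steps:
V = 49 (V = 7² = 49)
B(h) = -1
J(o) = -1 + o² + 23*o (J(o) = (o² + 23*o) - 1 = -1 + o² + 23*o)
V + J(2) = 49 + (-1 + 2² + 23*2) = 49 + (-1 + 4 + 46) = 49 + 49 = 98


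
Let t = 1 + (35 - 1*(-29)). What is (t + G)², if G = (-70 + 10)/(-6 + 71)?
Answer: 693889/169 ≈ 4105.9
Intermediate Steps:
G = -12/13 (G = -60/65 = -60*1/65 = -12/13 ≈ -0.92308)
t = 65 (t = 1 + (35 + 29) = 1 + 64 = 65)
(t + G)² = (65 - 12/13)² = (833/13)² = 693889/169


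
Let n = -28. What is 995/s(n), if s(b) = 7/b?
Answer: -3980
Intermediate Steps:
995/s(n) = 995/((7/(-28))) = 995/((7*(-1/28))) = 995/(-1/4) = 995*(-4) = -3980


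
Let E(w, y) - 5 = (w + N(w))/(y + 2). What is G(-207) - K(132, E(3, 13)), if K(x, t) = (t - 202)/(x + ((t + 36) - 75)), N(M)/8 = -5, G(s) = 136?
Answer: 197880/1433 ≈ 138.09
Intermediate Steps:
N(M) = -40 (N(M) = 8*(-5) = -40)
E(w, y) = 5 + (-40 + w)/(2 + y) (E(w, y) = 5 + (w - 40)/(y + 2) = 5 + (-40 + w)/(2 + y))
K(x, t) = (-202 + t)/(-39 + t + x) (K(x, t) = (-202 + t)/(x + ((36 + t) - 75)) = (-202 + t)/(x + (-39 + t)) = (-202 + t)/(-39 + t + x))
G(-207) - K(132, E(3, 13)) = 136 - (-202 + (-30 + 3 + 5*13)/(2 + 13))/(-39 + (-30 + 3 + 5*13)/(2 + 13) + 132) = 136 - (-202 + (-30 + 3 + 65)/15)/(-39 + (-30 + 3 + 65)/15 + 132) = 136 - (-202 + (1/15)*38)/(-39 + (1/15)*38 + 132) = 136 - (-202 + 38/15)/(-39 + 38/15 + 132) = 136 - (-2992)/(1433/15*15) = 136 - 15*(-2992)/(1433*15) = 136 - 1*(-2992/1433) = 136 + 2992/1433 = 197880/1433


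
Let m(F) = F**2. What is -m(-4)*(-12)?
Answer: 192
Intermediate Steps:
-m(-4)*(-12) = -(-4)**2*(-12) = -16*(-12) = -1*(-192) = 192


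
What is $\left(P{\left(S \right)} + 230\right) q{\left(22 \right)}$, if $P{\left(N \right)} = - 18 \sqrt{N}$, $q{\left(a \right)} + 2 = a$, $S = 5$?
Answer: $4600 - 360 \sqrt{5} \approx 3795.0$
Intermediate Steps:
$q{\left(a \right)} = -2 + a$
$\left(P{\left(S \right)} + 230\right) q{\left(22 \right)} = \left(- 18 \sqrt{5} + 230\right) \left(-2 + 22\right) = \left(230 - 18 \sqrt{5}\right) 20 = 4600 - 360 \sqrt{5}$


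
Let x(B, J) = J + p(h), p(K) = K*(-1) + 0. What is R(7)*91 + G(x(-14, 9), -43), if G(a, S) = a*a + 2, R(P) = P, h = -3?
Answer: 783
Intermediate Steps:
p(K) = -K (p(K) = -K + 0 = -K)
x(B, J) = 3 + J (x(B, J) = J - 1*(-3) = J + 3 = 3 + J)
G(a, S) = 2 + a**2 (G(a, S) = a**2 + 2 = 2 + a**2)
R(7)*91 + G(x(-14, 9), -43) = 7*91 + (2 + (3 + 9)**2) = 637 + (2 + 12**2) = 637 + (2 + 144) = 637 + 146 = 783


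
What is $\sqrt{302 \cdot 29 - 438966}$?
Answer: $8 i \sqrt{6722} \approx 655.9 i$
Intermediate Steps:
$\sqrt{302 \cdot 29 - 438966} = \sqrt{8758 - 438966} = \sqrt{-430208} = 8 i \sqrt{6722}$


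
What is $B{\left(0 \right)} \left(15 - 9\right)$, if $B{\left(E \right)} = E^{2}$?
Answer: $0$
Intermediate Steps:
$B{\left(0 \right)} \left(15 - 9\right) = 0^{2} \left(15 - 9\right) = 0 \cdot 6 = 0$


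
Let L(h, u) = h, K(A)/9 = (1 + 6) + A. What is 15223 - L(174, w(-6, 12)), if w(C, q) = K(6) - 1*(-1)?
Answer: 15049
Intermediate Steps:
K(A) = 63 + 9*A (K(A) = 9*((1 + 6) + A) = 9*(7 + A) = 63 + 9*A)
w(C, q) = 118 (w(C, q) = (63 + 9*6) - 1*(-1) = (63 + 54) + 1 = 117 + 1 = 118)
15223 - L(174, w(-6, 12)) = 15223 - 1*174 = 15223 - 174 = 15049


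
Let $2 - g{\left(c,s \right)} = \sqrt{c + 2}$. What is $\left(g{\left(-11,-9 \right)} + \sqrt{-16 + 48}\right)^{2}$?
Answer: $\left(2 - 3 i + 4 \sqrt{2}\right)^{2} \approx 49.627 - 45.941 i$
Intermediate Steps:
$g{\left(c,s \right)} = 2 - \sqrt{2 + c}$ ($g{\left(c,s \right)} = 2 - \sqrt{c + 2} = 2 - \sqrt{2 + c}$)
$\left(g{\left(-11,-9 \right)} + \sqrt{-16 + 48}\right)^{2} = \left(\left(2 - \sqrt{2 - 11}\right) + \sqrt{-16 + 48}\right)^{2} = \left(\left(2 - \sqrt{-9}\right) + \sqrt{32}\right)^{2} = \left(\left(2 - 3 i\right) + 4 \sqrt{2}\right)^{2} = \left(2 - 3 i + 4 \sqrt{2}\right)^{2}$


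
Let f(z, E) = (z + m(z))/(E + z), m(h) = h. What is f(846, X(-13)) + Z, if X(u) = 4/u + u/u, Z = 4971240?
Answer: 6079828964/1223 ≈ 4.9712e+6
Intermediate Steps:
X(u) = 1 + 4/u (X(u) = 4/u + 1 = 1 + 4/u)
f(z, E) = 2*z/(E + z) (f(z, E) = (z + z)/(E + z) = (2*z)/(E + z) = 2*z/(E + z))
f(846, X(-13)) + Z = 2*846/((4 - 13)/(-13) + 846) + 4971240 = 2*846/(-1/13*(-9) + 846) + 4971240 = 2*846/(9/13 + 846) + 4971240 = 2*846/(11007/13) + 4971240 = 2*846*(13/11007) + 4971240 = 2444/1223 + 4971240 = 6079828964/1223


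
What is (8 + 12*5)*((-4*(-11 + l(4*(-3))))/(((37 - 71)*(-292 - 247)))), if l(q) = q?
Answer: 184/539 ≈ 0.34137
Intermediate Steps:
(8 + 12*5)*((-4*(-11 + l(4*(-3))))/(((37 - 71)*(-292 - 247)))) = (8 + 12*5)*((-4*(-11 + 4*(-3)))/(((37 - 71)*(-292 - 247)))) = (8 + 60)*((-4*(-11 - 12))/((-34*(-539)))) = 68*(-4*(-23)/18326) = 68*(92*(1/18326)) = 68*(46/9163) = 184/539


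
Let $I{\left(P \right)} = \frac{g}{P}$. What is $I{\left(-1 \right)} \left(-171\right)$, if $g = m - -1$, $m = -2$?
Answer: $-171$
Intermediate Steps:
$g = -1$ ($g = -2 - -1 = -2 + 1 = -1$)
$I{\left(P \right)} = - \frac{1}{P}$
$I{\left(-1 \right)} \left(-171\right) = - \frac{1}{-1} \left(-171\right) = \left(-1\right) \left(-1\right) \left(-171\right) = 1 \left(-171\right) = -171$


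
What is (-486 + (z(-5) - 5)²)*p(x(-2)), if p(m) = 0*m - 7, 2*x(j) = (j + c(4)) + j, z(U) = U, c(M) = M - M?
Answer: 2702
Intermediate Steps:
c(M) = 0
x(j) = j (x(j) = ((j + 0) + j)/2 = (j + j)/2 = (2*j)/2 = j)
p(m) = -7 (p(m) = 0 - 7 = -7)
(-486 + (z(-5) - 5)²)*p(x(-2)) = (-486 + (-5 - 5)²)*(-7) = (-486 + (-10)²)*(-7) = (-486 + 100)*(-7) = -386*(-7) = 2702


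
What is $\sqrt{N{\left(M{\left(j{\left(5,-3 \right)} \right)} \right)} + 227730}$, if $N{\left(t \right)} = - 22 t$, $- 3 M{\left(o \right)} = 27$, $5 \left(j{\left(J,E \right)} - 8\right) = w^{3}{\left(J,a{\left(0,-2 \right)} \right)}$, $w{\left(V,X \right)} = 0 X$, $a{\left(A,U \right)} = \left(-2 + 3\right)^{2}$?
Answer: $2 \sqrt{56982} \approx 477.42$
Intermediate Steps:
$a{\left(A,U \right)} = 1$ ($a{\left(A,U \right)} = 1^{2} = 1$)
$w{\left(V,X \right)} = 0$
$j{\left(J,E \right)} = 8$ ($j{\left(J,E \right)} = 8 + \frac{0^{3}}{5} = 8 + \frac{1}{5} \cdot 0 = 8 + 0 = 8$)
$M{\left(o \right)} = -9$ ($M{\left(o \right)} = \left(- \frac{1}{3}\right) 27 = -9$)
$\sqrt{N{\left(M{\left(j{\left(5,-3 \right)} \right)} \right)} + 227730} = \sqrt{\left(-22\right) \left(-9\right) + 227730} = \sqrt{198 + 227730} = \sqrt{227928} = 2 \sqrt{56982}$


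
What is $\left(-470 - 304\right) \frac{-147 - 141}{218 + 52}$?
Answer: $\frac{4128}{5} \approx 825.6$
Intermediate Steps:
$\left(-470 - 304\right) \frac{-147 - 141}{218 + 52} = - 774 \left(- \frac{288}{270}\right) = - 774 \left(\left(-288\right) \frac{1}{270}\right) = \left(-774\right) \left(- \frac{16}{15}\right) = \frac{4128}{5}$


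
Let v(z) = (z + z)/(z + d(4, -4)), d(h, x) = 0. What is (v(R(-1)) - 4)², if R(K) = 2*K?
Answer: 4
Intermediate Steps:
v(z) = 2 (v(z) = (z + z)/(z + 0) = (2*z)/z = 2)
(v(R(-1)) - 4)² = (2 - 4)² = (-2)² = 4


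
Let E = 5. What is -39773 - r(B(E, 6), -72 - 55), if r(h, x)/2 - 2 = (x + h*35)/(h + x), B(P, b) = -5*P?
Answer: -1512027/38 ≈ -39790.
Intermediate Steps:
r(h, x) = 4 + 2*(x + 35*h)/(h + x) (r(h, x) = 4 + 2*((x + h*35)/(h + x)) = 4 + 2*((x + 35*h)/(h + x)) = 4 + 2*(x + 35*h)/(h + x))
-39773 - r(B(E, 6), -72 - 55) = -39773 - 2*(3*(-72 - 55) + 37*(-5*5))/(-5*5 + (-72 - 55)) = -39773 - 2*(3*(-127) + 37*(-25))/(-25 - 127) = -39773 - 2*(-381 - 925)/(-152) = -39773 - 2*(-1)*(-1306)/152 = -39773 - 1*653/38 = -39773 - 653/38 = -1512027/38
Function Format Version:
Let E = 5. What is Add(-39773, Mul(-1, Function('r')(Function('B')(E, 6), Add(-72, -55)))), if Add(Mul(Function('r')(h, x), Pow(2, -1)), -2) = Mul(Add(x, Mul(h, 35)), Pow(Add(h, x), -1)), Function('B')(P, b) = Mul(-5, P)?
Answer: Rational(-1512027, 38) ≈ -39790.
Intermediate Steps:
Function('r')(h, x) = Add(4, Mul(2, Pow(Add(h, x), -1), Add(x, Mul(35, h)))) (Function('r')(h, x) = Add(4, Mul(2, Mul(Add(x, Mul(h, 35)), Pow(Add(h, x), -1)))) = Add(4, Mul(2, Mul(Add(x, Mul(35, h)), Pow(Add(h, x), -1)))) = Add(4, Mul(2, Mul(Pow(Add(h, x), -1), Add(x, Mul(35, h))))) = Add(4, Mul(2, Pow(Add(h, x), -1), Add(x, Mul(35, h)))))
Add(-39773, Mul(-1, Function('r')(Function('B')(E, 6), Add(-72, -55)))) = Add(-39773, Mul(-1, Mul(2, Pow(Add(Mul(-5, 5), Add(-72, -55)), -1), Add(Mul(3, Add(-72, -55)), Mul(37, Mul(-5, 5)))))) = Add(-39773, Mul(-1, Mul(2, Pow(Add(-25, -127), -1), Add(Mul(3, -127), Mul(37, -25))))) = Add(-39773, Mul(-1, Mul(2, Pow(-152, -1), Add(-381, -925)))) = Add(-39773, Mul(-1, Mul(2, Rational(-1, 152), -1306))) = Add(-39773, Mul(-1, Rational(653, 38))) = Add(-39773, Rational(-653, 38)) = Rational(-1512027, 38)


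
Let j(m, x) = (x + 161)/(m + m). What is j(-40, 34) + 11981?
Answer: 191657/16 ≈ 11979.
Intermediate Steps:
j(m, x) = (161 + x)/(2*m) (j(m, x) = (161 + x)/((2*m)) = (161 + x)*(1/(2*m)) = (161 + x)/(2*m))
j(-40, 34) + 11981 = (½)*(161 + 34)/(-40) + 11981 = (½)*(-1/40)*195 + 11981 = -39/16 + 11981 = 191657/16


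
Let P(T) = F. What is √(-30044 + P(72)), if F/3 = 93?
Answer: I*√29765 ≈ 172.53*I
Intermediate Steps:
F = 279 (F = 3*93 = 279)
P(T) = 279
√(-30044 + P(72)) = √(-30044 + 279) = √(-29765) = I*√29765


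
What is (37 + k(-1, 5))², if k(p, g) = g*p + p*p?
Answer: 1089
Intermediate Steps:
k(p, g) = p² + g*p (k(p, g) = g*p + p² = p² + g*p)
(37 + k(-1, 5))² = (37 - (5 - 1))² = (37 - 1*4)² = (37 - 4)² = 33² = 1089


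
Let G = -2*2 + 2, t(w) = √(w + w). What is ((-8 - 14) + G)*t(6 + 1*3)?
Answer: -72*√2 ≈ -101.82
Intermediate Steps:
t(w) = √2*√w (t(w) = √(2*w) = √2*√w)
G = -2 (G = -4 + 2 = -2)
((-8 - 14) + G)*t(6 + 1*3) = ((-8 - 14) - 2)*(√2*√(6 + 1*3)) = (-22 - 2)*(√2*√(6 + 3)) = -24*√2*√9 = -24*√2*3 = -72*√2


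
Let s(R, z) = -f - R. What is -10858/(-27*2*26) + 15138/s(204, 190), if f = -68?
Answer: -2472133/23868 ≈ -103.58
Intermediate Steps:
s(R, z) = 68 - R (s(R, z) = -1*(-68) - R = 68 - R)
-10858/(-27*2*26) + 15138/s(204, 190) = -10858/(-27*2*26) + 15138/(68 - 1*204) = -10858/((-54*26)) + 15138/(68 - 204) = -10858/(-1404) + 15138/(-136) = -10858*(-1/1404) + 15138*(-1/136) = 5429/702 - 7569/68 = -2472133/23868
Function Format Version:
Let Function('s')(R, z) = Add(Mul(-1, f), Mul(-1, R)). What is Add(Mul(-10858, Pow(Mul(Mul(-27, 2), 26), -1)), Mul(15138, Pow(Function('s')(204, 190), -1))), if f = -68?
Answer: Rational(-2472133, 23868) ≈ -103.58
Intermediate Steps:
Function('s')(R, z) = Add(68, Mul(-1, R)) (Function('s')(R, z) = Add(Mul(-1, -68), Mul(-1, R)) = Add(68, Mul(-1, R)))
Add(Mul(-10858, Pow(Mul(Mul(-27, 2), 26), -1)), Mul(15138, Pow(Function('s')(204, 190), -1))) = Add(Mul(-10858, Pow(Mul(Mul(-27, 2), 26), -1)), Mul(15138, Pow(Add(68, Mul(-1, 204)), -1))) = Add(Mul(-10858, Pow(Mul(-54, 26), -1)), Mul(15138, Pow(Add(68, -204), -1))) = Add(Mul(-10858, Pow(-1404, -1)), Mul(15138, Pow(-136, -1))) = Add(Mul(-10858, Rational(-1, 1404)), Mul(15138, Rational(-1, 136))) = Add(Rational(5429, 702), Rational(-7569, 68)) = Rational(-2472133, 23868)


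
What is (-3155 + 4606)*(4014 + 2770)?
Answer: 9843584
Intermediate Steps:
(-3155 + 4606)*(4014 + 2770) = 1451*6784 = 9843584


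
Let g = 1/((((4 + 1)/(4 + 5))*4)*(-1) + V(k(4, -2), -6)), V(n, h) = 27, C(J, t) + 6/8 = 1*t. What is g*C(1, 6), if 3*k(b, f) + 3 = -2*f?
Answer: 189/892 ≈ 0.21188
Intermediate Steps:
k(b, f) = -1 - 2*f/3 (k(b, f) = -1 + (-2*f)/3 = -1 - 2*f/3)
C(J, t) = -3/4 + t (C(J, t) = -3/4 + 1*t = -3/4 + t)
g = 9/223 (g = 1/((((4 + 1)/(4 + 5))*4)*(-1) + 27) = 1/(((5/9)*4)*(-1) + 27) = 1/((20/9)*(-1) + 27) = 1/(-20/9 + 27) = 1/(223/9) = 9/223 ≈ 0.040359)
g*C(1, 6) = 9*(-3/4 + 6)/223 = (9/223)*(21/4) = 189/892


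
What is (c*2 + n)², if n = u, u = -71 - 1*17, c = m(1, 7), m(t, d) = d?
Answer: 5476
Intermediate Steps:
c = 7
u = -88 (u = -71 - 17 = -88)
n = -88
(c*2 + n)² = (7*2 - 88)² = (14 - 88)² = (-74)² = 5476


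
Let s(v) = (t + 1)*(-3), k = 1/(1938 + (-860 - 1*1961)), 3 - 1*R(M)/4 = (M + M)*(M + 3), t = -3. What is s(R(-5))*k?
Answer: -6/883 ≈ -0.0067950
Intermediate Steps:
R(M) = 12 - 8*M*(3 + M) (R(M) = 12 - 4*(M + M)*(M + 3) = 12 - 4*2*M*(3 + M) = 12 - 8*M*(3 + M))
k = -1/883 (k = 1/(1938 + (-860 - 1961)) = 1/(1938 - 2821) = 1/(-883) = -1/883 ≈ -0.0011325)
s(v) = 6 (s(v) = (-3 + 1)*(-3) = -2*(-3) = 6)
s(R(-5))*k = 6*(-1/883) = -6/883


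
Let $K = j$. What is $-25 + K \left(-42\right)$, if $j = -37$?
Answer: $1529$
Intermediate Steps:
$K = -37$
$-25 + K \left(-42\right) = -25 - -1554 = -25 + 1554 = 1529$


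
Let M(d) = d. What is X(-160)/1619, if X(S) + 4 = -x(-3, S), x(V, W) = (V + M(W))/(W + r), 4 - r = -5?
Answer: -767/244469 ≈ -0.0031374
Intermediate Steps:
r = 9 (r = 4 - 1*(-5) = 4 + 5 = 9)
x(V, W) = (V + W)/(9 + W) (x(V, W) = (V + W)/(W + 9) = (V + W)/(9 + W))
X(S) = -4 - (-3 + S)/(9 + S)
X(-160)/1619 = ((-33 - 5*(-160))/(9 - 160))/1619 = ((-33 + 800)/(-151))*(1/1619) = -1/151*767*(1/1619) = -767/151*1/1619 = -767/244469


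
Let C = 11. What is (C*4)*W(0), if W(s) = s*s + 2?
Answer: 88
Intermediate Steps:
W(s) = 2 + s² (W(s) = s² + 2 = 2 + s²)
(C*4)*W(0) = (11*4)*(2 + 0²) = 44*(2 + 0) = 44*2 = 88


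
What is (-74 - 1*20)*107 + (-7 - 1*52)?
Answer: -10117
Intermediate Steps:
(-74 - 1*20)*107 + (-7 - 1*52) = (-74 - 20)*107 + (-7 - 52) = -94*107 - 59 = -10058 - 59 = -10117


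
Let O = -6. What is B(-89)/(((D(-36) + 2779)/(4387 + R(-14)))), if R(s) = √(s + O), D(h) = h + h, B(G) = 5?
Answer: 21935/2707 + 10*I*√5/2707 ≈ 8.1031 + 0.0082603*I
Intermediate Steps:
D(h) = 2*h
R(s) = √(-6 + s) (R(s) = √(s - 6) = √(-6 + s))
B(-89)/(((D(-36) + 2779)/(4387 + R(-14)))) = 5/(((2*(-36) + 2779)/(4387 + √(-6 - 14)))) = 5/(((-72 + 2779)/(4387 + √(-20)))) = 5/((2707/(4387 + 2*I*√5))) = 5*(4387/2707 + 2*I*√5/2707) = 21935/2707 + 10*I*√5/2707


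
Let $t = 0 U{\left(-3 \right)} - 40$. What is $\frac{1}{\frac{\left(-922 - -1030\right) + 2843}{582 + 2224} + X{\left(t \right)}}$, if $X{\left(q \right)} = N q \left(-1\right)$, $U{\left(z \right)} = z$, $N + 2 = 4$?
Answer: $\frac{2806}{227431} \approx 0.012338$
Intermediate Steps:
$N = 2$ ($N = -2 + 4 = 2$)
$t = -40$ ($t = 0 \left(-3\right) - 40 = 0 - 40 = -40$)
$X{\left(q \right)} = - 2 q$ ($X{\left(q \right)} = 2 q \left(-1\right) = - 2 q$)
$\frac{1}{\frac{\left(-922 - -1030\right) + 2843}{582 + 2224} + X{\left(t \right)}} = \frac{1}{\frac{\left(-922 - -1030\right) + 2843}{582 + 2224} - -80} = \frac{1}{\frac{\left(-922 + 1030\right) + 2843}{2806} + 80} = \frac{1}{\left(108 + 2843\right) \frac{1}{2806} + 80} = \frac{1}{2951 \cdot \frac{1}{2806} + 80} = \frac{1}{\frac{2951}{2806} + 80} = \frac{1}{\frac{227431}{2806}} = \frac{2806}{227431}$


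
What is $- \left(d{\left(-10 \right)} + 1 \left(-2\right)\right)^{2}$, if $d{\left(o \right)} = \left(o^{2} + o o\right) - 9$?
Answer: $-35721$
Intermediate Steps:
$d{\left(o \right)} = -9 + 2 o^{2}$ ($d{\left(o \right)} = \left(o^{2} + o^{2}\right) - 9 = 2 o^{2} - 9 = -9 + 2 o^{2}$)
$- \left(d{\left(-10 \right)} + 1 \left(-2\right)\right)^{2} = - \left(\left(-9 + 2 \left(-10\right)^{2}\right) + 1 \left(-2\right)\right)^{2} = - \left(\left(-9 + 2 \cdot 100\right) - 2\right)^{2} = - \left(\left(-9 + 200\right) - 2\right)^{2} = - \left(191 - 2\right)^{2} = - 189^{2} = \left(-1\right) 35721 = -35721$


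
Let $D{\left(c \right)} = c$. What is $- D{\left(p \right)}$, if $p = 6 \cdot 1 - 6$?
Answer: $0$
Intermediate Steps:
$p = 0$ ($p = 6 - 6 = 0$)
$- D{\left(p \right)} = \left(-1\right) 0 = 0$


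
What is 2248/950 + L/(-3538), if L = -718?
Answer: 2158881/840275 ≈ 2.5693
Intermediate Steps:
2248/950 + L/(-3538) = 2248/950 - 718/(-3538) = 2248*(1/950) - 718*(-1/3538) = 1124/475 + 359/1769 = 2158881/840275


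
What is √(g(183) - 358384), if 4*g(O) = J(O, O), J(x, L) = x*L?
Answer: I*√1400047/2 ≈ 591.62*I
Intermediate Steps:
J(x, L) = L*x
g(O) = O²/4 (g(O) = (O*O)/4 = O²/4)
√(g(183) - 358384) = √((¼)*183² - 358384) = √((¼)*33489 - 358384) = √(33489/4 - 358384) = √(-1400047/4) = I*√1400047/2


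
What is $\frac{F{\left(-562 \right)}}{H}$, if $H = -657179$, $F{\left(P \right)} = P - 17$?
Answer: $\frac{579}{657179} \approx 0.00088104$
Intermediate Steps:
$F{\left(P \right)} = -17 + P$ ($F{\left(P \right)} = P - 17 = -17 + P$)
$\frac{F{\left(-562 \right)}}{H} = \frac{-17 - 562}{-657179} = \left(-579\right) \left(- \frac{1}{657179}\right) = \frac{579}{657179}$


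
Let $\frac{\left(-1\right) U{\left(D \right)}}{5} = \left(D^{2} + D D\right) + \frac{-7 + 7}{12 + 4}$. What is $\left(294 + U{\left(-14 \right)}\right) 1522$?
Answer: $-2535652$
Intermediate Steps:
$U{\left(D \right)} = - 10 D^{2}$ ($U{\left(D \right)} = - 5 \left(\left(D^{2} + D D\right) + \frac{-7 + 7}{12 + 4}\right) = - 5 \left(\left(D^{2} + D^{2}\right) + \frac{0}{16}\right) = - 5 \left(2 D^{2} + 0 \cdot \frac{1}{16}\right) = - 5 \left(2 D^{2} + 0\right) = - 5 \cdot 2 D^{2} = - 10 D^{2}$)
$\left(294 + U{\left(-14 \right)}\right) 1522 = \left(294 - 10 \left(-14\right)^{2}\right) 1522 = \left(294 - 1960\right) 1522 = \left(-1666\right) 1522 = -2535652$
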